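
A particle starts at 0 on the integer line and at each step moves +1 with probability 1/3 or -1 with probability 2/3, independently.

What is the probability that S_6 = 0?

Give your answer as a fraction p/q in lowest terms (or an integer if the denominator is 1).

To reach position 0 after 6 steps: need 3 steps of +1 and 3 steps of -1.
Number of such sequences: C(6,3) = 20
Each has probability (1/3)^3 · (2/3)^3 = 8/729
P = 20 · 8/729 = 160/729

Answer: 160/729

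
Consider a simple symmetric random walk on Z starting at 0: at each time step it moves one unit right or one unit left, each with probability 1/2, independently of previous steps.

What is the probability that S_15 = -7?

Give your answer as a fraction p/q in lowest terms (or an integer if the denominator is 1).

Answer: 1365/32768

Derivation:
To reach position -7 after 15 steps: need 4 steps of +1 and 11 of -1.
Favorable paths: C(15,4) = 1365
Total paths: 2^15 = 32768
P = 1365/32768 = 1365/32768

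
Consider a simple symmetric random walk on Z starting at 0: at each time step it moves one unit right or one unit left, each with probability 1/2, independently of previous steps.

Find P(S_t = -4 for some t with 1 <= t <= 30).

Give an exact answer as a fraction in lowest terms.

Count via complement. Let g(t,s) = #length-t paths at position s with S_1..S_t all ≠ -4.
g(t,s) = g(t-1,s-1) + g(t-1,s+1) for s ≠ -4; g(t,-4) = 0.
t=0: g(0,0)=1
t=1: g(1,-1)=1 g(1,1)=1
t=2: g(2,-2)=1 g(2,0)=2 g(2,2)=1
t=3: g(3,-3)=1 g(3,-1)=3 g(3,1)=3 g(3,3)=1
t=4: g(4,-2)=4 g(4,0)=6 g(4,2)=4 g(4,4)=1
t=5: g(5,-3)=4 g(5,-1)=10 g(5,1)=10 g(5,3)=5 g(5,5)=1
t=6: g(6,-2)=14 g(6,0)=20 g(6,2)=15 g(6,4)=6 g(6,6)=1
t=7: g(7,-3)=14 g(7,-1)=34 g(7,1)=35 g(7,3)=21 g(7,5)=7 g(7,7)=1
t=8: g(8,-2)=48 g(8,0)=69 g(8,2)=56 g(8,4)=28 g(8,6)=8 g(8,8)=1
t=9: g(9,-3)=48 g(9,-1)=117 g(9,1)=125 g(9,3)=84 g(9,5)=36 g(9,7)=9 g(9,9)=1
t=10: g(10,-2)=165 g(10,0)=242 g(10,2)=209 g(10,4)=120 g(10,6)=45 g(10,8)=10 g(10,10)=1
t=11: g(11,-3)=165 g(11,-1)=407 g(11,1)=451 g(11,3)=329 g(11,5)=165 g(11,7)=55 g(11,9)=11 g(11,11)=1
t=12: g(12,-2)=572 g(12,0)=858 g(12,2)=780 g(12,4)=494 g(12,6)=220 g(12,8)=66 g(12,10)=12 g(12,12)=1
t=13: g(13,-3)=572 g(13,-1)=1430 g(13,1)=1638 g(13,3)=1274 g(13,5)=714 g(13,7)=286 g(13,9)=78 g(13,11)=13 g(13,13)=1
t=14: g(14,-2)=2002 g(14,0)=3068 g(14,2)=2912 g(14,4)=1988 g(14,6)=1000 g(14,8)=364 g(14,10)=91 g(14,12)=14 g(14,14)=1
t=15: g(15,-3)=2002 g(15,-1)=5070 g(15,1)=5980 g(15,3)=4900 g(15,5)=2988 g(15,7)=1364 g(15,9)=455 g(15,11)=105 g(15,13)=15 g(15,15)=1
t=16: g(16,-2)=7072 g(16,0)=11050 g(16,2)=10880 g(16,4)=7888 g(16,6)=4352 g(16,8)=1819 g(16,10)=560 g(16,12)=120 g(16,14)=16 g(16,16)=1
t=17: g(17,-3)=7072 g(17,-1)=18122 g(17,1)=21930 g(17,3)=18768 g(17,5)=12240 g(17,7)=6171 g(17,9)=2379 g(17,11)=680 g(17,13)=136 g(17,15)=17 g(17,17)=1
t=18: g(18,-2)=25194 g(18,0)=40052 g(18,2)=40698 g(18,4)=31008 g(18,6)=18411 g(18,8)=8550 g(18,10)=3059 g(18,12)=816 g(18,14)=153 g(18,16)=18 g(18,18)=1
t=19: g(19,-3)=25194 g(19,-1)=65246 g(19,1)=80750 g(19,3)=71706 g(19,5)=49419 g(19,7)=26961 g(19,9)=11609 g(19,11)=3875 g(19,13)=969 g(19,15)=171 g(19,17)=19 g(19,19)=1
t=20: g(20,-2)=90440 g(20,0)=145996 g(20,2)=152456 g(20,4)=121125 g(20,6)=76380 g(20,8)=38570 g(20,10)=15484 g(20,12)=4844 g(20,14)=1140 g(20,16)=190 g(20,18)=20 g(20,20)=1
t=21: g(21,-3)=90440 g(21,-1)=236436 g(21,1)=298452 g(21,3)=273581 g(21,5)=197505 g(21,7)=114950 g(21,9)=54054 g(21,11)=20328 g(21,13)=5984 g(21,15)=1330 g(21,17)=210 g(21,19)=21 g(21,21)=1
t=22: g(22,-2)=326876 g(22,0)=534888 g(22,2)=572033 g(22,4)=471086 g(22,6)=312455 g(22,8)=169004 g(22,10)=74382 g(22,12)=26312 g(22,14)=7314 g(22,16)=1540 g(22,18)=231 g(22,20)=22 g(22,22)=1
t=23: g(23,-3)=326876 g(23,-1)=861764 g(23,1)=1106921 g(23,3)=1043119 g(23,5)=783541 g(23,7)=481459 g(23,9)=243386 g(23,11)=100694 g(23,13)=33626 g(23,15)=8854 g(23,17)=1771 g(23,19)=253 g(23,21)=23 g(23,23)=1
t=24: g(24,-2)=1188640 g(24,0)=1968685 g(24,2)=2150040 g(24,4)=1826660 g(24,6)=1265000 g(24,8)=724845 g(24,10)=344080 g(24,12)=134320 g(24,14)=42480 g(24,16)=10625 g(24,18)=2024 g(24,20)=276 g(24,22)=24 g(24,24)=1
t=25: g(25,-3)=1188640 g(25,-1)=3157325 g(25,1)=4118725 g(25,3)=3976700 g(25,5)=3091660 g(25,7)=1989845 g(25,9)=1068925 g(25,11)=478400 g(25,13)=176800 g(25,15)=53105 g(25,17)=12649 g(25,19)=2300 g(25,21)=300 g(25,23)=25 g(25,25)=1
t=26: g(26,-2)=4345965 g(26,0)=7276050 g(26,2)=8095425 g(26,4)=7068360 g(26,6)=5081505 g(26,8)=3058770 g(26,10)=1547325 g(26,12)=655200 g(26,14)=229905 g(26,16)=65754 g(26,18)=14949 g(26,20)=2600 g(26,22)=325 g(26,24)=26 g(26,26)=1
t=27: g(27,-3)=4345965 g(27,-1)=11622015 g(27,1)=15371475 g(27,3)=15163785 g(27,5)=12149865 g(27,7)=8140275 g(27,9)=4606095 g(27,11)=2202525 g(27,13)=885105 g(27,15)=295659 g(27,17)=80703 g(27,19)=17549 g(27,21)=2925 g(27,23)=351 g(27,25)=27 g(27,27)=1
t=28: g(28,-2)=15967980 g(28,0)=26993490 g(28,2)=30535260 g(28,4)=27313650 g(28,6)=20290140 g(28,8)=12746370 g(28,10)=6808620 g(28,12)=3087630 g(28,14)=1180764 g(28,16)=376362 g(28,18)=98252 g(28,20)=20474 g(28,22)=3276 g(28,24)=378 g(28,26)=28 g(28,28)=1
t=29: g(29,-3)=15967980 g(29,-1)=42961470 g(29,1)=57528750 g(29,3)=57848910 g(29,5)=47603790 g(29,7)=33036510 g(29,9)=19554990 g(29,11)=9896250 g(29,13)=4268394 g(29,15)=1557126 g(29,17)=474614 g(29,19)=118726 g(29,21)=23750 g(29,23)=3654 g(29,25)=406 g(29,27)=29 g(29,29)=1
t=30: g(30,-2)=58929450 g(30,0)=100490220 g(30,2)=115377660 g(30,4)=105452700 g(30,6)=80640300 g(30,8)=52591500 g(30,10)=29451240 g(30,12)=14164644 g(30,14)=5825520 g(30,16)=2031740 g(30,18)=593340 g(30,20)=142476 g(30,22)=27404 g(30,24)=4060 g(30,26)=435 g(30,28)=30 g(30,30)=1
Paths never hitting -4: Σ_s g(30,s) = 565722720
Paths hitting -4: 2^30 - 565722720 = 508019104
P = 508019104/1073741824 = 15875597/33554432

Answer: 15875597/33554432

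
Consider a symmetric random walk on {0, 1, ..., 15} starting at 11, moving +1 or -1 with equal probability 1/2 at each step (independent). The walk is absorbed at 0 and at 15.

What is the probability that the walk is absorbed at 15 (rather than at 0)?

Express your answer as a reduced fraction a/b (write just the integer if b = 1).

Symmetric walk (p = 1/2): the harmonic-function argument gives P(hit 15 before 0 | start at 11) = a/N.
P = 11/15 = 11/15

Answer: 11/15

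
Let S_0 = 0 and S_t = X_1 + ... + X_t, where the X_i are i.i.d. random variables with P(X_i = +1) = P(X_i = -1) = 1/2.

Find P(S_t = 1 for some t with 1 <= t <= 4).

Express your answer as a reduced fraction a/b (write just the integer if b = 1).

Count via complement. Let g(t,s) = #length-t paths at position s with S_1..S_t all ≠ 1.
g(t,s) = g(t-1,s-1) + g(t-1,s+1) for s ≠ 1; g(t,1) = 0.
t=0: g(0,0)=1
t=1: g(1,-1)=1
t=2: g(2,-2)=1 g(2,0)=1
t=3: g(3,-3)=1 g(3,-1)=2
t=4: g(4,-4)=1 g(4,-2)=3 g(4,0)=2
Paths never hitting 1: Σ_s g(4,s) = 6
Paths hitting 1: 2^4 - 6 = 10
P = 10/16 = 5/8

Answer: 5/8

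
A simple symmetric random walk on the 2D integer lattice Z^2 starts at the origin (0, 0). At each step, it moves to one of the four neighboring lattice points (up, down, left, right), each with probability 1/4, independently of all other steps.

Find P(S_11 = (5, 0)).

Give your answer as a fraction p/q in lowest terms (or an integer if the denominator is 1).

Let h be the number of horizontal steps (so 11-h are vertical). To end at (5,0) need (h+5)/2 right-steps and ((11-h)+0)/2 up-steps.
Sum over h with 5 ≤ h ≤ 11, h ≡ 1 (mod 2), 11-h ≡ 0 (mod 2):
h=5: C(11,5)·C(5,5)·C(6,3) = 462·1·20 = 9240
h=7: C(11,7)·C(7,6)·C(4,2) = 330·7·6 = 13860
h=9: C(11,9)·C(9,7)·C(2,1) = 55·36·2 = 3960
h=11: C(11,11)·C(11,8)·C(0,0) = 1·165·1 = 165
Total favorable: 27225
Total paths: 4^11 = 4194304
P = 27225/4194304 = 27225/4194304

Answer: 27225/4194304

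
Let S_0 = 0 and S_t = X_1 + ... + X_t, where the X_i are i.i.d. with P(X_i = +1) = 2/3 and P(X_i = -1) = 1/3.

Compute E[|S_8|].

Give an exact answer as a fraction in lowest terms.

S_8 takes values m ≡ 0 (mod 2) with |m| ≤ 8; P(S_8=m) = C(8,(8+m)/2) · (2/3)^((8+m)/2) · (1/3)^((8-m)/2).
Distribution: P(S=-8)=1/6561, P(S=-6)=16/6561, P(S=-4)=112/6561, P(S=-2)=448/6561, P(S=0)=1120/6561, P(S=2)=1792/6561, P(S=4)=1792/6561, P(S=6)=1024/6561, P(S=8)=256/6561
E[|S_8|] = Σ_m |m|·P(S_8=m) = 20392/6561

Answer: 20392/6561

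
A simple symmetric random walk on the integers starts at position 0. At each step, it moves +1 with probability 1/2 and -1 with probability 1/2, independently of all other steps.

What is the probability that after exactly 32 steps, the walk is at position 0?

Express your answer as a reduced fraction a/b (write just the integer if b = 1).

To return to 0 after 32 steps: need exactly 16 steps of +1 and 16 of -1.
Favorable paths: C(32,16) = 601080390
Total paths: 2^32 = 4294967296
P = 601080390/4294967296 = 300540195/2147483648

Answer: 300540195/2147483648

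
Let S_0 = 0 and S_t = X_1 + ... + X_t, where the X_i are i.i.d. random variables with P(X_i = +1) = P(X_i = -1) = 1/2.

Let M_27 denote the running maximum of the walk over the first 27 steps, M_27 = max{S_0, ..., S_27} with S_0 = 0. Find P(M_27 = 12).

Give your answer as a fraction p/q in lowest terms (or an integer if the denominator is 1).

Let M_27 = max(S_0,...,S_27). Use the reflection principle: for j ≥ 1, #{paths with M_27 ≥ j} = #{S_27 ≥ j} + #{S_27 ≥ j+1}.
By reflection, #{M_27 ≥ 12} = #{S_27 ≥ 12} + #{S_27 ≥ 13} = 1285624 + 1285624 = 2571248.
#{M_27 ≥ 13} = #{S_27 ≥ 13} + #{S_27 ≥ 14} = 1285624 + 397594 = 1683218.
#{M_27 = 12} = 2571248 - 1683218 = 888030.
P(M_27 = 12) = 888030/134217728 = 444015/67108864

Answer: 444015/67108864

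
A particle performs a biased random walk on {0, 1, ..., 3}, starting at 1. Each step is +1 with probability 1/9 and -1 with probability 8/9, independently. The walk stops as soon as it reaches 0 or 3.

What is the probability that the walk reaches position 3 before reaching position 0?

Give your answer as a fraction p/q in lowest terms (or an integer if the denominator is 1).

Answer: 1/73

Derivation:
Biased walk: p = 1/9, q = 8/9, r = q/p = 8
Gambler's ruin: P(hit 3 before 0 | start at 1) = (1 - r^a)/(1 - r^N)
r^1 = 8; r^3 = 512
P = (1 - 8) / (1 - 512) = -7 / -511 = 1/73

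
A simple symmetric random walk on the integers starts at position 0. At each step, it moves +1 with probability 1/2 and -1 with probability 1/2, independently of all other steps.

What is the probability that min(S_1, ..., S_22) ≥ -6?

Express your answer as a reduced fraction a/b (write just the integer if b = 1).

Let f(t,s) = #length-t paths at position s with S_1..S_t all ≥ -6.
f(t,s) = f(t-1,s-1) + f(t-1,s+1) for s ≥ -6; f(t,s) = 0 for s < -6.
t=0: f(0,0)=1
t=1: f(1,-1)=1 f(1,1)=1
t=2: f(2,-2)=1 f(2,0)=2 f(2,2)=1
t=3: f(3,-3)=1 f(3,-1)=3 f(3,1)=3 f(3,3)=1
t=4: f(4,-4)=1 f(4,-2)=4 f(4,0)=6 f(4,2)=4 f(4,4)=1
t=5: f(5,-5)=1 f(5,-3)=5 f(5,-1)=10 f(5,1)=10 f(5,3)=5 f(5,5)=1
t=6: f(6,-6)=1 f(6,-4)=6 f(6,-2)=15 f(6,0)=20 f(6,2)=15 f(6,4)=6 f(6,6)=1
t=7: f(7,-5)=7 f(7,-3)=21 f(7,-1)=35 f(7,1)=35 f(7,3)=21 f(7,5)=7 f(7,7)=1
t=8: f(8,-6)=7 f(8,-4)=28 f(8,-2)=56 f(8,0)=70 f(8,2)=56 f(8,4)=28 f(8,6)=8 f(8,8)=1
t=9: f(9,-5)=35 f(9,-3)=84 f(9,-1)=126 f(9,1)=126 f(9,3)=84 f(9,5)=36 f(9,7)=9 f(9,9)=1
t=10: f(10,-6)=35 f(10,-4)=119 f(10,-2)=210 f(10,0)=252 f(10,2)=210 f(10,4)=120 f(10,6)=45 f(10,8)=10 f(10,10)=1
t=11: f(11,-5)=154 f(11,-3)=329 f(11,-1)=462 f(11,1)=462 f(11,3)=330 f(11,5)=165 f(11,7)=55 f(11,9)=11 f(11,11)=1
t=12: f(12,-6)=154 f(12,-4)=483 f(12,-2)=791 f(12,0)=924 f(12,2)=792 f(12,4)=495 f(12,6)=220 f(12,8)=66 f(12,10)=12 f(12,12)=1
t=13: f(13,-5)=637 f(13,-3)=1274 f(13,-1)=1715 f(13,1)=1716 f(13,3)=1287 f(13,5)=715 f(13,7)=286 f(13,9)=78 f(13,11)=13 f(13,13)=1
t=14: f(14,-6)=637 f(14,-4)=1911 f(14,-2)=2989 f(14,0)=3431 f(14,2)=3003 f(14,4)=2002 f(14,6)=1001 f(14,8)=364 f(14,10)=91 f(14,12)=14 f(14,14)=1
t=15: f(15,-5)=2548 f(15,-3)=4900 f(15,-1)=6420 f(15,1)=6434 f(15,3)=5005 f(15,5)=3003 f(15,7)=1365 f(15,9)=455 f(15,11)=105 f(15,13)=15 f(15,15)=1
t=16: f(16,-6)=2548 f(16,-4)=7448 f(16,-2)=11320 f(16,0)=12854 f(16,2)=11439 f(16,4)=8008 f(16,6)=4368 f(16,8)=1820 f(16,10)=560 f(16,12)=120 f(16,14)=16 f(16,16)=1
t=17: f(17,-5)=9996 f(17,-3)=18768 f(17,-1)=24174 f(17,1)=24293 f(17,3)=19447 f(17,5)=12376 f(17,7)=6188 f(17,9)=2380 f(17,11)=680 f(17,13)=136 f(17,15)=17 f(17,17)=1
t=18: f(18,-6)=9996 f(18,-4)=28764 f(18,-2)=42942 f(18,0)=48467 f(18,2)=43740 f(18,4)=31823 f(18,6)=18564 f(18,8)=8568 f(18,10)=3060 f(18,12)=816 f(18,14)=153 f(18,16)=18 f(18,18)=1
t=19: f(19,-5)=38760 f(19,-3)=71706 f(19,-1)=91409 f(19,1)=92207 f(19,3)=75563 f(19,5)=50387 f(19,7)=27132 f(19,9)=11628 f(19,11)=3876 f(19,13)=969 f(19,15)=171 f(19,17)=19 f(19,19)=1
t=20: f(20,-6)=38760 f(20,-4)=110466 f(20,-2)=163115 f(20,0)=183616 f(20,2)=167770 f(20,4)=125950 f(20,6)=77519 f(20,8)=38760 f(20,10)=15504 f(20,12)=4845 f(20,14)=1140 f(20,16)=190 f(20,18)=20 f(20,20)=1
t=21: f(21,-5)=149226 f(21,-3)=273581 f(21,-1)=346731 f(21,1)=351386 f(21,3)=293720 f(21,5)=203469 f(21,7)=116279 f(21,9)=54264 f(21,11)=20349 f(21,13)=5985 f(21,15)=1330 f(21,17)=210 f(21,19)=21 f(21,21)=1
t=22: f(22,-6)=149226 f(22,-4)=422807 f(22,-2)=620312 f(22,0)=698117 f(22,2)=645106 f(22,4)=497189 f(22,6)=319748 f(22,8)=170543 f(22,10)=74613 f(22,12)=26334 f(22,14)=7315 f(22,16)=1540 f(22,18)=231 f(22,20)=22 f(22,22)=1
Σ_s f(22,s) = 3633104
P = 3633104/4194304 = 227069/262144

Answer: 227069/262144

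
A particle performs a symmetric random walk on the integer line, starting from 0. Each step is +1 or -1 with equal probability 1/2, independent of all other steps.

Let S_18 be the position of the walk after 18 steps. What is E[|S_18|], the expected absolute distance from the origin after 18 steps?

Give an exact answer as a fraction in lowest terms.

Answer: 109395/32768

Derivation:
S_18 takes values m ≡ 0 (mod 2) with |m| ≤ 18; P(S_18=m) = C(18,(18+m)/2)/2^18.
Total paths: 2^18 = 262144
Distribution: P(S=-18)=1/262144, P(S=-16)=18/262144, P(S=-14)=153/262144, P(S=-12)=816/262144, P(S=-10)=3060/262144, P(S=-8)=8568/262144, P(S=-6)=18564/262144, P(S=-4)=31824/262144, P(S=-2)=43758/262144, P(S=0)=48620/262144, P(S=2)=43758/262144, P(S=4)=31824/262144, P(S=6)=18564/262144, P(S=8)=8568/262144, P(S=10)=3060/262144, P(S=12)=816/262144, P(S=14)=153/262144, P(S=16)=18/262144, P(S=18)=1/262144
E[|S_18|] = Σ_m |m|·P(S_18=m) = 875160/262144 = 109395/32768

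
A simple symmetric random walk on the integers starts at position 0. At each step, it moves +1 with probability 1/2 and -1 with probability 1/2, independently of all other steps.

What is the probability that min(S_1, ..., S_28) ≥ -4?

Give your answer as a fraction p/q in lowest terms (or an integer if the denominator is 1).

Answer: 87922215/134217728

Derivation:
Let f(t,s) = #length-t paths at position s with S_1..S_t all ≥ -4.
f(t,s) = f(t-1,s-1) + f(t-1,s+1) for s ≥ -4; f(t,s) = 0 for s < -4.
t=0: f(0,0)=1
t=1: f(1,-1)=1 f(1,1)=1
t=2: f(2,-2)=1 f(2,0)=2 f(2,2)=1
t=3: f(3,-3)=1 f(3,-1)=3 f(3,1)=3 f(3,3)=1
t=4: f(4,-4)=1 f(4,-2)=4 f(4,0)=6 f(4,2)=4 f(4,4)=1
t=5: f(5,-3)=5 f(5,-1)=10 f(5,1)=10 f(5,3)=5 f(5,5)=1
t=6: f(6,-4)=5 f(6,-2)=15 f(6,0)=20 f(6,2)=15 f(6,4)=6 f(6,6)=1
t=7: f(7,-3)=20 f(7,-1)=35 f(7,1)=35 f(7,3)=21 f(7,5)=7 f(7,7)=1
t=8: f(8,-4)=20 f(8,-2)=55 f(8,0)=70 f(8,2)=56 f(8,4)=28 f(8,6)=8 f(8,8)=1
t=9: f(9,-3)=75 f(9,-1)=125 f(9,1)=126 f(9,3)=84 f(9,5)=36 f(9,7)=9 f(9,9)=1
t=10: f(10,-4)=75 f(10,-2)=200 f(10,0)=251 f(10,2)=210 f(10,4)=120 f(10,6)=45 f(10,8)=10 f(10,10)=1
t=11: f(11,-3)=275 f(11,-1)=451 f(11,1)=461 f(11,3)=330 f(11,5)=165 f(11,7)=55 f(11,9)=11 f(11,11)=1
t=12: f(12,-4)=275 f(12,-2)=726 f(12,0)=912 f(12,2)=791 f(12,4)=495 f(12,6)=220 f(12,8)=66 f(12,10)=12 f(12,12)=1
t=13: f(13,-3)=1001 f(13,-1)=1638 f(13,1)=1703 f(13,3)=1286 f(13,5)=715 f(13,7)=286 f(13,9)=78 f(13,11)=13 f(13,13)=1
t=14: f(14,-4)=1001 f(14,-2)=2639 f(14,0)=3341 f(14,2)=2989 f(14,4)=2001 f(14,6)=1001 f(14,8)=364 f(14,10)=91 f(14,12)=14 f(14,14)=1
t=15: f(15,-3)=3640 f(15,-1)=5980 f(15,1)=6330 f(15,3)=4990 f(15,5)=3002 f(15,7)=1365 f(15,9)=455 f(15,11)=105 f(15,13)=15 f(15,15)=1
t=16: f(16,-4)=3640 f(16,-2)=9620 f(16,0)=12310 f(16,2)=11320 f(16,4)=7992 f(16,6)=4367 f(16,8)=1820 f(16,10)=560 f(16,12)=120 f(16,14)=16 f(16,16)=1
t=17: f(17,-3)=13260 f(17,-1)=21930 f(17,1)=23630 f(17,3)=19312 f(17,5)=12359 f(17,7)=6187 f(17,9)=2380 f(17,11)=680 f(17,13)=136 f(17,15)=17 f(17,17)=1
t=18: f(18,-4)=13260 f(18,-2)=35190 f(18,0)=45560 f(18,2)=42942 f(18,4)=31671 f(18,6)=18546 f(18,8)=8567 f(18,10)=3060 f(18,12)=816 f(18,14)=153 f(18,16)=18 f(18,18)=1
t=19: f(19,-3)=48450 f(19,-1)=80750 f(19,1)=88502 f(19,3)=74613 f(19,5)=50217 f(19,7)=27113 f(19,9)=11627 f(19,11)=3876 f(19,13)=969 f(19,15)=171 f(19,17)=19 f(19,19)=1
t=20: f(20,-4)=48450 f(20,-2)=129200 f(20,0)=169252 f(20,2)=163115 f(20,4)=124830 f(20,6)=77330 f(20,8)=38740 f(20,10)=15503 f(20,12)=4845 f(20,14)=1140 f(20,16)=190 f(20,18)=20 f(20,20)=1
t=21: f(21,-3)=177650 f(21,-1)=298452 f(21,1)=332367 f(21,3)=287945 f(21,5)=202160 f(21,7)=116070 f(21,9)=54243 f(21,11)=20348 f(21,13)=5985 f(21,15)=1330 f(21,17)=210 f(21,19)=21 f(21,21)=1
t=22: f(22,-4)=177650 f(22,-2)=476102 f(22,0)=630819 f(22,2)=620312 f(22,4)=490105 f(22,6)=318230 f(22,8)=170313 f(22,10)=74591 f(22,12)=26333 f(22,14)=7315 f(22,16)=1540 f(22,18)=231 f(22,20)=22 f(22,22)=1
t=23: f(23,-3)=653752 f(23,-1)=1106921 f(23,1)=1251131 f(23,3)=1110417 f(23,5)=808335 f(23,7)=488543 f(23,9)=244904 f(23,11)=100924 f(23,13)=33648 f(23,15)=8855 f(23,17)=1771 f(23,19)=253 f(23,21)=23 f(23,23)=1
t=24: f(24,-4)=653752 f(24,-2)=1760673 f(24,0)=2358052 f(24,2)=2361548 f(24,4)=1918752 f(24,6)=1296878 f(24,8)=733447 f(24,10)=345828 f(24,12)=134572 f(24,14)=42503 f(24,16)=10626 f(24,18)=2024 f(24,20)=276 f(24,22)=24 f(24,24)=1
t=25: f(25,-3)=2414425 f(25,-1)=4118725 f(25,1)=4719600 f(25,3)=4280300 f(25,5)=3215630 f(25,7)=2030325 f(25,9)=1079275 f(25,11)=480400 f(25,13)=177075 f(25,15)=53129 f(25,17)=12650 f(25,19)=2300 f(25,21)=300 f(25,23)=25 f(25,25)=1
t=26: f(26,-4)=2414425 f(26,-2)=6533150 f(26,0)=8838325 f(26,2)=8999900 f(26,4)=7495930 f(26,6)=5245955 f(26,8)=3109600 f(26,10)=1559675 f(26,12)=657475 f(26,14)=230204 f(26,16)=65779 f(26,18)=14950 f(26,20)=2600 f(26,22)=325 f(26,24)=26 f(26,26)=1
t=27: f(27,-3)=8947575 f(27,-1)=15371475 f(27,1)=17838225 f(27,3)=16495830 f(27,5)=12741885 f(27,7)=8355555 f(27,9)=4669275 f(27,11)=2217150 f(27,13)=887679 f(27,15)=295983 f(27,17)=80729 f(27,19)=17550 f(27,21)=2925 f(27,23)=351 f(27,25)=27 f(27,27)=1
t=28: f(28,-4)=8947575 f(28,-2)=24319050 f(28,0)=33209700 f(28,2)=34334055 f(28,4)=29237715 f(28,6)=21097440 f(28,8)=13024830 f(28,10)=6886425 f(28,12)=3104829 f(28,14)=1183662 f(28,16)=376712 f(28,18)=98279 f(28,20)=20475 f(28,22)=3276 f(28,24)=378 f(28,26)=28 f(28,28)=1
Σ_s f(28,s) = 175844430
P = 175844430/268435456 = 87922215/134217728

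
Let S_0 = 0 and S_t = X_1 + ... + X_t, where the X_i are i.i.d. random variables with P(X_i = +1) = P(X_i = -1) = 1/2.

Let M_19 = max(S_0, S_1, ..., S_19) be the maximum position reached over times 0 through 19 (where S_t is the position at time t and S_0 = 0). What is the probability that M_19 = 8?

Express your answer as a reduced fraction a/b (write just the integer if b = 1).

Let M_19 = max(S_0,...,S_19). Use the reflection principle: for j ≥ 1, #{paths with M_19 ≥ j} = #{S_19 ≥ j} + #{S_19 ≥ j+1}.
By reflection, #{M_19 ≥ 8} = #{S_19 ≥ 8} + #{S_19 ≥ 9} = 16664 + 16664 = 33328.
#{M_19 ≥ 9} = #{S_19 ≥ 9} + #{S_19 ≥ 10} = 16664 + 5036 = 21700.
#{M_19 = 8} = 33328 - 21700 = 11628.
P(M_19 = 8) = 11628/524288 = 2907/131072

Answer: 2907/131072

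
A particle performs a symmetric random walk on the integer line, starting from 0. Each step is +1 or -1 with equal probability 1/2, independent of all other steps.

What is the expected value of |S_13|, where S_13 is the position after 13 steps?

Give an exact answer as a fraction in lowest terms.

S_13 takes values m ≡ 1 (mod 2) with |m| ≤ 13; P(S_13=m) = C(13,(13+m)/2)/2^13.
Total paths: 2^13 = 8192
Distribution: P(S=-13)=1/8192, P(S=-11)=13/8192, P(S=-9)=78/8192, P(S=-7)=286/8192, P(S=-5)=715/8192, P(S=-3)=1287/8192, P(S=-1)=1716/8192, P(S=1)=1716/8192, P(S=3)=1287/8192, P(S=5)=715/8192, P(S=7)=286/8192, P(S=9)=78/8192, P(S=11)=13/8192, P(S=13)=1/8192
E[|S_13|] = Σ_m |m|·P(S_13=m) = 24024/8192 = 3003/1024

Answer: 3003/1024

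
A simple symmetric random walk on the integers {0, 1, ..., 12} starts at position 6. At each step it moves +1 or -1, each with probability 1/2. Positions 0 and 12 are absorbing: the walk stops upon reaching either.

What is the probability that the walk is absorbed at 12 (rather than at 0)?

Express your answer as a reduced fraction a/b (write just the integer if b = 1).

Symmetric walk (p = 1/2): the harmonic-function argument gives P(hit 12 before 0 | start at 6) = a/N.
P = 6/12 = 1/2

Answer: 1/2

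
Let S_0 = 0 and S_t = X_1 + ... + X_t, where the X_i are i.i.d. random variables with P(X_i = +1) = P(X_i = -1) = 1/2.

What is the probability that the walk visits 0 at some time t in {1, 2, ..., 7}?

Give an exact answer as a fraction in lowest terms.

Count via complement. Let g(t,s) = #length-t paths at position s with S_1..S_t all ≠ 0.
g(t,s) = g(t-1,s-1) + g(t-1,s+1) for s ≠ 0; g(t,0) = 0.
t=0: g(0,0)=1
t=1: g(1,-1)=1 g(1,1)=1
t=2: g(2,-2)=1 g(2,2)=1
t=3: g(3,-3)=1 g(3,-1)=1 g(3,1)=1 g(3,3)=1
t=4: g(4,-4)=1 g(4,-2)=2 g(4,2)=2 g(4,4)=1
t=5: g(5,-5)=1 g(5,-3)=3 g(5,-1)=2 g(5,1)=2 g(5,3)=3 g(5,5)=1
t=6: g(6,-6)=1 g(6,-4)=4 g(6,-2)=5 g(6,2)=5 g(6,4)=4 g(6,6)=1
t=7: g(7,-7)=1 g(7,-5)=5 g(7,-3)=9 g(7,-1)=5 g(7,1)=5 g(7,3)=9 g(7,5)=5 g(7,7)=1
Paths never hitting 0: Σ_s g(7,s) = 40
Paths hitting 0: 2^7 - 40 = 88
P = 88/128 = 11/16

Answer: 11/16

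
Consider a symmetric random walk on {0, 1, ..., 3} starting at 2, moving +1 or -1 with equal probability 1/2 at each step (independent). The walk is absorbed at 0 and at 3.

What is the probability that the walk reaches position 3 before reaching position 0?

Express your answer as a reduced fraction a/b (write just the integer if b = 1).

Answer: 2/3

Derivation:
Symmetric walk (p = 1/2): the harmonic-function argument gives P(hit 3 before 0 | start at 2) = a/N.
P = 2/3 = 2/3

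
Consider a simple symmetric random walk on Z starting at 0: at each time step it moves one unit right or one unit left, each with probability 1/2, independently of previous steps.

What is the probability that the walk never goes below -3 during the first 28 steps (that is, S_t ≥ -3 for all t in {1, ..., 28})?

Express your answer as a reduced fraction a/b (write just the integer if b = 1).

Answer: 145422675/268435456

Derivation:
Let f(t,s) = #length-t paths at position s with S_1..S_t all ≥ -3.
f(t,s) = f(t-1,s-1) + f(t-1,s+1) for s ≥ -3; f(t,s) = 0 for s < -3.
t=0: f(0,0)=1
t=1: f(1,-1)=1 f(1,1)=1
t=2: f(2,-2)=1 f(2,0)=2 f(2,2)=1
t=3: f(3,-3)=1 f(3,-1)=3 f(3,1)=3 f(3,3)=1
t=4: f(4,-2)=4 f(4,0)=6 f(4,2)=4 f(4,4)=1
t=5: f(5,-3)=4 f(5,-1)=10 f(5,1)=10 f(5,3)=5 f(5,5)=1
t=6: f(6,-2)=14 f(6,0)=20 f(6,2)=15 f(6,4)=6 f(6,6)=1
t=7: f(7,-3)=14 f(7,-1)=34 f(7,1)=35 f(7,3)=21 f(7,5)=7 f(7,7)=1
t=8: f(8,-2)=48 f(8,0)=69 f(8,2)=56 f(8,4)=28 f(8,6)=8 f(8,8)=1
t=9: f(9,-3)=48 f(9,-1)=117 f(9,1)=125 f(9,3)=84 f(9,5)=36 f(9,7)=9 f(9,9)=1
t=10: f(10,-2)=165 f(10,0)=242 f(10,2)=209 f(10,4)=120 f(10,6)=45 f(10,8)=10 f(10,10)=1
t=11: f(11,-3)=165 f(11,-1)=407 f(11,1)=451 f(11,3)=329 f(11,5)=165 f(11,7)=55 f(11,9)=11 f(11,11)=1
t=12: f(12,-2)=572 f(12,0)=858 f(12,2)=780 f(12,4)=494 f(12,6)=220 f(12,8)=66 f(12,10)=12 f(12,12)=1
t=13: f(13,-3)=572 f(13,-1)=1430 f(13,1)=1638 f(13,3)=1274 f(13,5)=714 f(13,7)=286 f(13,9)=78 f(13,11)=13 f(13,13)=1
t=14: f(14,-2)=2002 f(14,0)=3068 f(14,2)=2912 f(14,4)=1988 f(14,6)=1000 f(14,8)=364 f(14,10)=91 f(14,12)=14 f(14,14)=1
t=15: f(15,-3)=2002 f(15,-1)=5070 f(15,1)=5980 f(15,3)=4900 f(15,5)=2988 f(15,7)=1364 f(15,9)=455 f(15,11)=105 f(15,13)=15 f(15,15)=1
t=16: f(16,-2)=7072 f(16,0)=11050 f(16,2)=10880 f(16,4)=7888 f(16,6)=4352 f(16,8)=1819 f(16,10)=560 f(16,12)=120 f(16,14)=16 f(16,16)=1
t=17: f(17,-3)=7072 f(17,-1)=18122 f(17,1)=21930 f(17,3)=18768 f(17,5)=12240 f(17,7)=6171 f(17,9)=2379 f(17,11)=680 f(17,13)=136 f(17,15)=17 f(17,17)=1
t=18: f(18,-2)=25194 f(18,0)=40052 f(18,2)=40698 f(18,4)=31008 f(18,6)=18411 f(18,8)=8550 f(18,10)=3059 f(18,12)=816 f(18,14)=153 f(18,16)=18 f(18,18)=1
t=19: f(19,-3)=25194 f(19,-1)=65246 f(19,1)=80750 f(19,3)=71706 f(19,5)=49419 f(19,7)=26961 f(19,9)=11609 f(19,11)=3875 f(19,13)=969 f(19,15)=171 f(19,17)=19 f(19,19)=1
t=20: f(20,-2)=90440 f(20,0)=145996 f(20,2)=152456 f(20,4)=121125 f(20,6)=76380 f(20,8)=38570 f(20,10)=15484 f(20,12)=4844 f(20,14)=1140 f(20,16)=190 f(20,18)=20 f(20,20)=1
t=21: f(21,-3)=90440 f(21,-1)=236436 f(21,1)=298452 f(21,3)=273581 f(21,5)=197505 f(21,7)=114950 f(21,9)=54054 f(21,11)=20328 f(21,13)=5984 f(21,15)=1330 f(21,17)=210 f(21,19)=21 f(21,21)=1
t=22: f(22,-2)=326876 f(22,0)=534888 f(22,2)=572033 f(22,4)=471086 f(22,6)=312455 f(22,8)=169004 f(22,10)=74382 f(22,12)=26312 f(22,14)=7314 f(22,16)=1540 f(22,18)=231 f(22,20)=22 f(22,22)=1
t=23: f(23,-3)=326876 f(23,-1)=861764 f(23,1)=1106921 f(23,3)=1043119 f(23,5)=783541 f(23,7)=481459 f(23,9)=243386 f(23,11)=100694 f(23,13)=33626 f(23,15)=8854 f(23,17)=1771 f(23,19)=253 f(23,21)=23 f(23,23)=1
t=24: f(24,-2)=1188640 f(24,0)=1968685 f(24,2)=2150040 f(24,4)=1826660 f(24,6)=1265000 f(24,8)=724845 f(24,10)=344080 f(24,12)=134320 f(24,14)=42480 f(24,16)=10625 f(24,18)=2024 f(24,20)=276 f(24,22)=24 f(24,24)=1
t=25: f(25,-3)=1188640 f(25,-1)=3157325 f(25,1)=4118725 f(25,3)=3976700 f(25,5)=3091660 f(25,7)=1989845 f(25,9)=1068925 f(25,11)=478400 f(25,13)=176800 f(25,15)=53105 f(25,17)=12649 f(25,19)=2300 f(25,21)=300 f(25,23)=25 f(25,25)=1
t=26: f(26,-2)=4345965 f(26,0)=7276050 f(26,2)=8095425 f(26,4)=7068360 f(26,6)=5081505 f(26,8)=3058770 f(26,10)=1547325 f(26,12)=655200 f(26,14)=229905 f(26,16)=65754 f(26,18)=14949 f(26,20)=2600 f(26,22)=325 f(26,24)=26 f(26,26)=1
t=27: f(27,-3)=4345965 f(27,-1)=11622015 f(27,1)=15371475 f(27,3)=15163785 f(27,5)=12149865 f(27,7)=8140275 f(27,9)=4606095 f(27,11)=2202525 f(27,13)=885105 f(27,15)=295659 f(27,17)=80703 f(27,19)=17549 f(27,21)=2925 f(27,23)=351 f(27,25)=27 f(27,27)=1
t=28: f(28,-2)=15967980 f(28,0)=26993490 f(28,2)=30535260 f(28,4)=27313650 f(28,6)=20290140 f(28,8)=12746370 f(28,10)=6808620 f(28,12)=3087630 f(28,14)=1180764 f(28,16)=376362 f(28,18)=98252 f(28,20)=20474 f(28,22)=3276 f(28,24)=378 f(28,26)=28 f(28,28)=1
Σ_s f(28,s) = 145422675
P = 145422675/268435456 = 145422675/268435456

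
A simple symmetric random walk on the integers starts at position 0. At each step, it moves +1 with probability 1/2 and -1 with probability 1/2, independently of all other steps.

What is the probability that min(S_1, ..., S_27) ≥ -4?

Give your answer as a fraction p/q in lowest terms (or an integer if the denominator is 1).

Let f(t,s) = #length-t paths at position s with S_1..S_t all ≥ -4.
f(t,s) = f(t-1,s-1) + f(t-1,s+1) for s ≥ -4; f(t,s) = 0 for s < -4.
t=0: f(0,0)=1
t=1: f(1,-1)=1 f(1,1)=1
t=2: f(2,-2)=1 f(2,0)=2 f(2,2)=1
t=3: f(3,-3)=1 f(3,-1)=3 f(3,1)=3 f(3,3)=1
t=4: f(4,-4)=1 f(4,-2)=4 f(4,0)=6 f(4,2)=4 f(4,4)=1
t=5: f(5,-3)=5 f(5,-1)=10 f(5,1)=10 f(5,3)=5 f(5,5)=1
t=6: f(6,-4)=5 f(6,-2)=15 f(6,0)=20 f(6,2)=15 f(6,4)=6 f(6,6)=1
t=7: f(7,-3)=20 f(7,-1)=35 f(7,1)=35 f(7,3)=21 f(7,5)=7 f(7,7)=1
t=8: f(8,-4)=20 f(8,-2)=55 f(8,0)=70 f(8,2)=56 f(8,4)=28 f(8,6)=8 f(8,8)=1
t=9: f(9,-3)=75 f(9,-1)=125 f(9,1)=126 f(9,3)=84 f(9,5)=36 f(9,7)=9 f(9,9)=1
t=10: f(10,-4)=75 f(10,-2)=200 f(10,0)=251 f(10,2)=210 f(10,4)=120 f(10,6)=45 f(10,8)=10 f(10,10)=1
t=11: f(11,-3)=275 f(11,-1)=451 f(11,1)=461 f(11,3)=330 f(11,5)=165 f(11,7)=55 f(11,9)=11 f(11,11)=1
t=12: f(12,-4)=275 f(12,-2)=726 f(12,0)=912 f(12,2)=791 f(12,4)=495 f(12,6)=220 f(12,8)=66 f(12,10)=12 f(12,12)=1
t=13: f(13,-3)=1001 f(13,-1)=1638 f(13,1)=1703 f(13,3)=1286 f(13,5)=715 f(13,7)=286 f(13,9)=78 f(13,11)=13 f(13,13)=1
t=14: f(14,-4)=1001 f(14,-2)=2639 f(14,0)=3341 f(14,2)=2989 f(14,4)=2001 f(14,6)=1001 f(14,8)=364 f(14,10)=91 f(14,12)=14 f(14,14)=1
t=15: f(15,-3)=3640 f(15,-1)=5980 f(15,1)=6330 f(15,3)=4990 f(15,5)=3002 f(15,7)=1365 f(15,9)=455 f(15,11)=105 f(15,13)=15 f(15,15)=1
t=16: f(16,-4)=3640 f(16,-2)=9620 f(16,0)=12310 f(16,2)=11320 f(16,4)=7992 f(16,6)=4367 f(16,8)=1820 f(16,10)=560 f(16,12)=120 f(16,14)=16 f(16,16)=1
t=17: f(17,-3)=13260 f(17,-1)=21930 f(17,1)=23630 f(17,3)=19312 f(17,5)=12359 f(17,7)=6187 f(17,9)=2380 f(17,11)=680 f(17,13)=136 f(17,15)=17 f(17,17)=1
t=18: f(18,-4)=13260 f(18,-2)=35190 f(18,0)=45560 f(18,2)=42942 f(18,4)=31671 f(18,6)=18546 f(18,8)=8567 f(18,10)=3060 f(18,12)=816 f(18,14)=153 f(18,16)=18 f(18,18)=1
t=19: f(19,-3)=48450 f(19,-1)=80750 f(19,1)=88502 f(19,3)=74613 f(19,5)=50217 f(19,7)=27113 f(19,9)=11627 f(19,11)=3876 f(19,13)=969 f(19,15)=171 f(19,17)=19 f(19,19)=1
t=20: f(20,-4)=48450 f(20,-2)=129200 f(20,0)=169252 f(20,2)=163115 f(20,4)=124830 f(20,6)=77330 f(20,8)=38740 f(20,10)=15503 f(20,12)=4845 f(20,14)=1140 f(20,16)=190 f(20,18)=20 f(20,20)=1
t=21: f(21,-3)=177650 f(21,-1)=298452 f(21,1)=332367 f(21,3)=287945 f(21,5)=202160 f(21,7)=116070 f(21,9)=54243 f(21,11)=20348 f(21,13)=5985 f(21,15)=1330 f(21,17)=210 f(21,19)=21 f(21,21)=1
t=22: f(22,-4)=177650 f(22,-2)=476102 f(22,0)=630819 f(22,2)=620312 f(22,4)=490105 f(22,6)=318230 f(22,8)=170313 f(22,10)=74591 f(22,12)=26333 f(22,14)=7315 f(22,16)=1540 f(22,18)=231 f(22,20)=22 f(22,22)=1
t=23: f(23,-3)=653752 f(23,-1)=1106921 f(23,1)=1251131 f(23,3)=1110417 f(23,5)=808335 f(23,7)=488543 f(23,9)=244904 f(23,11)=100924 f(23,13)=33648 f(23,15)=8855 f(23,17)=1771 f(23,19)=253 f(23,21)=23 f(23,23)=1
t=24: f(24,-4)=653752 f(24,-2)=1760673 f(24,0)=2358052 f(24,2)=2361548 f(24,4)=1918752 f(24,6)=1296878 f(24,8)=733447 f(24,10)=345828 f(24,12)=134572 f(24,14)=42503 f(24,16)=10626 f(24,18)=2024 f(24,20)=276 f(24,22)=24 f(24,24)=1
t=25: f(25,-3)=2414425 f(25,-1)=4118725 f(25,1)=4719600 f(25,3)=4280300 f(25,5)=3215630 f(25,7)=2030325 f(25,9)=1079275 f(25,11)=480400 f(25,13)=177075 f(25,15)=53129 f(25,17)=12650 f(25,19)=2300 f(25,21)=300 f(25,23)=25 f(25,25)=1
t=26: f(26,-4)=2414425 f(26,-2)=6533150 f(26,0)=8838325 f(26,2)=8999900 f(26,4)=7495930 f(26,6)=5245955 f(26,8)=3109600 f(26,10)=1559675 f(26,12)=657475 f(26,14)=230204 f(26,16)=65779 f(26,18)=14950 f(26,20)=2600 f(26,22)=325 f(26,24)=26 f(26,26)=1
t=27: f(27,-3)=8947575 f(27,-1)=15371475 f(27,1)=17838225 f(27,3)=16495830 f(27,5)=12741885 f(27,7)=8355555 f(27,9)=4669275 f(27,11)=2217150 f(27,13)=887679 f(27,15)=295983 f(27,17)=80729 f(27,19)=17550 f(27,21)=2925 f(27,23)=351 f(27,25)=27 f(27,27)=1
Σ_s f(27,s) = 87922215
P = 87922215/134217728 = 87922215/134217728

Answer: 87922215/134217728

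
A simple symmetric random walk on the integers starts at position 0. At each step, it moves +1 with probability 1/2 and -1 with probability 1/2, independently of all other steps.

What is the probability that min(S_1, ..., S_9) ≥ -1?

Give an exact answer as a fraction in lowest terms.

Let f(t,s) = #length-t paths at position s with S_1..S_t all ≥ -1.
f(t,s) = f(t-1,s-1) + f(t-1,s+1) for s ≥ -1; f(t,s) = 0 for s < -1.
t=0: f(0,0)=1
t=1: f(1,-1)=1 f(1,1)=1
t=2: f(2,0)=2 f(2,2)=1
t=3: f(3,-1)=2 f(3,1)=3 f(3,3)=1
t=4: f(4,0)=5 f(4,2)=4 f(4,4)=1
t=5: f(5,-1)=5 f(5,1)=9 f(5,3)=5 f(5,5)=1
t=6: f(6,0)=14 f(6,2)=14 f(6,4)=6 f(6,6)=1
t=7: f(7,-1)=14 f(7,1)=28 f(7,3)=20 f(7,5)=7 f(7,7)=1
t=8: f(8,0)=42 f(8,2)=48 f(8,4)=27 f(8,6)=8 f(8,8)=1
t=9: f(9,-1)=42 f(9,1)=90 f(9,3)=75 f(9,5)=35 f(9,7)=9 f(9,9)=1
Σ_s f(9,s) = 252
P = 252/512 = 63/128

Answer: 63/128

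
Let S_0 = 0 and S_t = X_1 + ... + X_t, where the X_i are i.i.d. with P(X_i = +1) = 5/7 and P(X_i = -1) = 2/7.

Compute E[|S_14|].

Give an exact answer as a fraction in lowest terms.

Answer: 593198750058/96889010407

Derivation:
S_14 takes values m ≡ 0 (mod 2) with |m| ≤ 14; P(S_14=m) = C(14,(14+m)/2) · (5/7)^((14+m)/2) · (2/7)^((14-m)/2).
Distribution: P(S=-14)=16384/678223072849, P(S=-12)=81920/96889010407, P(S=-10)=1331200/96889010407, P(S=-8)=13312000/96889010407, P(S=-6)=91520000/96889010407, P(S=-4)=457600000/96889010407, P(S=-2)=1716000000/96889010407, P(S=0)=34320000000/678223072849, P(S=2)=10725000000/96889010407, P(S=4)=17875000000/96889010407, P(S=6)=22343750000/96889010407, P(S=8)=20312500000/96889010407, P(S=10)=12695312500/96889010407, P(S=12)=4882812500/96889010407, P(S=14)=6103515625/678223072849
E[|S_14|] = Σ_m |m|·P(S_14=m) = 593198750058/96889010407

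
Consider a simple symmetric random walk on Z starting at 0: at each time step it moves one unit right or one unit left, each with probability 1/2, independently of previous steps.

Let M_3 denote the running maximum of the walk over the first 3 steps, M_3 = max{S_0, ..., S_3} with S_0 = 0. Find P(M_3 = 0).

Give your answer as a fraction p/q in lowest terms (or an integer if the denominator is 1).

Let M_3 = max(S_0,...,S_3). Use the reflection principle: for j ≥ 1, #{paths with M_3 ≥ j} = #{S_3 ≥ j} + #{S_3 ≥ j+1}.
P(M_3 ≥ 0) = 1 since S_0 = 0, so #{M_3 ≥ 0} = 8.
#{M_3 ≥ 1} = #{S_3 ≥ 1} + #{S_3 ≥ 2} = 4 + 1 = 5.
#{M_3 = 0} = 8 - 5 = 3.
P(M_3 = 0) = 3/8 = 3/8

Answer: 3/8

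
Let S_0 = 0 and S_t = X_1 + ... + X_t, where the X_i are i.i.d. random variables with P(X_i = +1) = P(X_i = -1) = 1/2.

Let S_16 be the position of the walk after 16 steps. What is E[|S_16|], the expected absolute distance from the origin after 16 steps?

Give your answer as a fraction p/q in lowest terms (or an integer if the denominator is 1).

S_16 takes values m ≡ 0 (mod 2) with |m| ≤ 16; P(S_16=m) = C(16,(16+m)/2)/2^16.
Total paths: 2^16 = 65536
Distribution: P(S=-16)=1/65536, P(S=-14)=16/65536, P(S=-12)=120/65536, P(S=-10)=560/65536, P(S=-8)=1820/65536, P(S=-6)=4368/65536, P(S=-4)=8008/65536, P(S=-2)=11440/65536, P(S=0)=12870/65536, P(S=2)=11440/65536, P(S=4)=8008/65536, P(S=6)=4368/65536, P(S=8)=1820/65536, P(S=10)=560/65536, P(S=12)=120/65536, P(S=14)=16/65536, P(S=16)=1/65536
E[|S_16|] = Σ_m |m|·P(S_16=m) = 205920/65536 = 6435/2048

Answer: 6435/2048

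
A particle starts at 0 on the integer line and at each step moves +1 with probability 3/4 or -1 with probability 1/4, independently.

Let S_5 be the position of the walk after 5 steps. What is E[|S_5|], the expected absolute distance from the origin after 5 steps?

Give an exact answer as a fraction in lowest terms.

S_5 takes values m ≡ 1 (mod 2) with |m| ≤ 5; P(S_5=m) = C(5,(5+m)/2) · (3/4)^((5+m)/2) · (1/4)^((5-m)/2).
Distribution: P(S=-5)=1/1024, P(S=-3)=15/1024, P(S=-1)=45/512, P(S=1)=135/512, P(S=3)=405/1024, P(S=5)=243/1024
E[|S_5|] = Σ_m |m|·P(S_5=m) = 355/128

Answer: 355/128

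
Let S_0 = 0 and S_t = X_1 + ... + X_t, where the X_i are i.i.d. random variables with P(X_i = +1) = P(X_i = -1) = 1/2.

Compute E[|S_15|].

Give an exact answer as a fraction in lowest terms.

S_15 takes values m ≡ 1 (mod 2) with |m| ≤ 15; P(S_15=m) = C(15,(15+m)/2)/2^15.
Total paths: 2^15 = 32768
Distribution: P(S=-15)=1/32768, P(S=-13)=15/32768, P(S=-11)=105/32768, P(S=-9)=455/32768, P(S=-7)=1365/32768, P(S=-5)=3003/32768, P(S=-3)=5005/32768, P(S=-1)=6435/32768, P(S=1)=6435/32768, P(S=3)=5005/32768, P(S=5)=3003/32768, P(S=7)=1365/32768, P(S=9)=455/32768, P(S=11)=105/32768, P(S=13)=15/32768, P(S=15)=1/32768
E[|S_15|] = Σ_m |m|·P(S_15=m) = 102960/32768 = 6435/2048

Answer: 6435/2048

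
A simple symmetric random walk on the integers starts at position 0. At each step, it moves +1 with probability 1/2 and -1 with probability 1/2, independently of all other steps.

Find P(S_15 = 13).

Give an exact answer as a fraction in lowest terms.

To reach position 13 after 15 steps: need 14 steps of +1 and 1 of -1.
Favorable paths: C(15,14) = 15
Total paths: 2^15 = 32768
P = 15/32768 = 15/32768

Answer: 15/32768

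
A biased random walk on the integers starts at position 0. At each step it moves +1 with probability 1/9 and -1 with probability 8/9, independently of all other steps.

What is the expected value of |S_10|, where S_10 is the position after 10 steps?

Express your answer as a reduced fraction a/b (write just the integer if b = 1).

Answer: 27123402250/3486784401

Derivation:
S_10 takes values m ≡ 0 (mod 2) with |m| ≤ 10; P(S_10=m) = C(10,(10+m)/2) · (1/9)^((10+m)/2) · (8/9)^((10-m)/2).
Distribution: P(S=-10)=1073741824/3486784401, P(S=-8)=1342177280/3486784401, P(S=-6)=83886080/387420489, P(S=-4)=83886080/1162261467, P(S=-2)=18350080/1162261467, P(S=0)=917504/387420489, P(S=2)=286720/1162261467, P(S=4)=20480/1162261467, P(S=6)=320/387420489, P(S=8)=80/3486784401, P(S=10)=1/3486784401
E[|S_10|] = Σ_m |m|·P(S_10=m) = 27123402250/3486784401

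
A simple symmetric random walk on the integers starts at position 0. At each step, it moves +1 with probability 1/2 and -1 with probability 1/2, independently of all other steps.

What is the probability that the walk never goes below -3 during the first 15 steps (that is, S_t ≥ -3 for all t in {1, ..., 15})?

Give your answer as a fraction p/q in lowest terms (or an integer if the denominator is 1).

Let f(t,s) = #length-t paths at position s with S_1..S_t all ≥ -3.
f(t,s) = f(t-1,s-1) + f(t-1,s+1) for s ≥ -3; f(t,s) = 0 for s < -3.
t=0: f(0,0)=1
t=1: f(1,-1)=1 f(1,1)=1
t=2: f(2,-2)=1 f(2,0)=2 f(2,2)=1
t=3: f(3,-3)=1 f(3,-1)=3 f(3,1)=3 f(3,3)=1
t=4: f(4,-2)=4 f(4,0)=6 f(4,2)=4 f(4,4)=1
t=5: f(5,-3)=4 f(5,-1)=10 f(5,1)=10 f(5,3)=5 f(5,5)=1
t=6: f(6,-2)=14 f(6,0)=20 f(6,2)=15 f(6,4)=6 f(6,6)=1
t=7: f(7,-3)=14 f(7,-1)=34 f(7,1)=35 f(7,3)=21 f(7,5)=7 f(7,7)=1
t=8: f(8,-2)=48 f(8,0)=69 f(8,2)=56 f(8,4)=28 f(8,6)=8 f(8,8)=1
t=9: f(9,-3)=48 f(9,-1)=117 f(9,1)=125 f(9,3)=84 f(9,5)=36 f(9,7)=9 f(9,9)=1
t=10: f(10,-2)=165 f(10,0)=242 f(10,2)=209 f(10,4)=120 f(10,6)=45 f(10,8)=10 f(10,10)=1
t=11: f(11,-3)=165 f(11,-1)=407 f(11,1)=451 f(11,3)=329 f(11,5)=165 f(11,7)=55 f(11,9)=11 f(11,11)=1
t=12: f(12,-2)=572 f(12,0)=858 f(12,2)=780 f(12,4)=494 f(12,6)=220 f(12,8)=66 f(12,10)=12 f(12,12)=1
t=13: f(13,-3)=572 f(13,-1)=1430 f(13,1)=1638 f(13,3)=1274 f(13,5)=714 f(13,7)=286 f(13,9)=78 f(13,11)=13 f(13,13)=1
t=14: f(14,-2)=2002 f(14,0)=3068 f(14,2)=2912 f(14,4)=1988 f(14,6)=1000 f(14,8)=364 f(14,10)=91 f(14,12)=14 f(14,14)=1
t=15: f(15,-3)=2002 f(15,-1)=5070 f(15,1)=5980 f(15,3)=4900 f(15,5)=2988 f(15,7)=1364 f(15,9)=455 f(15,11)=105 f(15,13)=15 f(15,15)=1
Σ_s f(15,s) = 22880
P = 22880/32768 = 715/1024

Answer: 715/1024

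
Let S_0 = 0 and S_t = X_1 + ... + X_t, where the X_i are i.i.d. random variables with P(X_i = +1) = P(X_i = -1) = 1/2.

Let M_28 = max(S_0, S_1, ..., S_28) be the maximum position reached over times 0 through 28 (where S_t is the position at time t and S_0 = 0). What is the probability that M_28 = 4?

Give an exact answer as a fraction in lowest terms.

Answer: 30421755/268435456

Derivation:
Let M_28 = max(S_0,...,S_28). Use the reflection principle: for j ≥ 1, #{paths with M_28 ≥ j} = #{S_28 ≥ j} + #{S_28 ≥ j+1}.
By reflection, #{M_28 ≥ 4} = #{S_28 ≥ 4} + #{S_28 ≥ 5} = 76717268 + 46295513 = 123012781.
#{M_28 ≥ 5} = #{S_28 ≥ 5} + #{S_28 ≥ 6} = 46295513 + 46295513 = 92591026.
#{M_28 = 4} = 123012781 - 92591026 = 30421755.
P(M_28 = 4) = 30421755/268435456 = 30421755/268435456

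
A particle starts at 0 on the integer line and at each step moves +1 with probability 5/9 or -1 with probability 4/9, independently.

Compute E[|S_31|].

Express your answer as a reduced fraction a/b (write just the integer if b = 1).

Answer: 24891087549088424603705361599/4710128697246244834921603689

Derivation:
S_31 takes values m ≡ 1 (mod 2) with |m| ≤ 31; P(S_31=m) = C(31,(31+m)/2) · (5/9)^((31+m)/2) · (4/9)^((31-m)/2).
Distribution: P(S=-31)=4611686018427387904/381520424476945831628649898809, P(S=-29)=178702833214061281280/381520424476945831628649898809, P(S=-27)=1116892707587883008000/127173474825648610542883299603, P(S=-25)=40487360650060759040000/381520424476945831628649898809, P(S=-23)=354264405688031641600000/381520424476945831628649898809, P(S=-21)=88566101422007910400000/14130386091738734504764811067, P(S=-19)=1439199148107628544000000/42391158275216203514294433201, P(S=-17)=6424996196909056000000000/42391158275216203514294433201, P(S=-15)=8031245246136320000000000/14130386091738734504764811067, P(S=-13)=230898300826419200000000000/127173474825648610542883299603, P(S=-11)=634970327272652800000000000/127173474825648610542883299603, P(S=-9)=505090033057792000000000000/42391158275216203514294433201, P(S=-7)=3156812706611200000000000000/127173474825648610542883299603, P(S=-5)=5767253983232000000000000000/127173474825648610542883299603, P(S=-3)=1029866782720000000000000000/14130386091738734504764811067, P(S=-1)=4376933826560000000000000000/42391158275216203514294433201, P(S=1)=5471167283200000000000000000/42391158275216203514294433201, P(S=3)=2011458560000000000000000000/14130386091738734504764811067, P(S=5)=17600262400000000000000000000/127173474825648610542883299603, P(S=7)=15052856000000000000000000000/127173474825648610542883299603, P(S=9)=3763214000000000000000000000/42391158275216203514294433201, P(S=11)=7392027500000000000000000000/127173474825648610542883299603, P(S=13)=4200015625000000000000000000/127173474825648610542883299603, P(S=15)=228261718750000000000000000/14130386091738734504764811067, P(S=17)=285327148437500000000000000/42391158275216203514294433201, P(S=19)=99864501953125000000000000/42391158275216203514294433201, P(S=21)=9602355957031250000000000/14130386091738734504764811067, P(S=23)=60014724731445312500000000/381520424476945831628649898809, P(S=25)=10716915130615234375000000/381520424476945831628649898809, P(S=27)=461935997009277343750000/127173474825648610542883299603, P(S=29)=115483999252319335937500/381520424476945831628649898809, P(S=31)=4656612873077392578125/381520424476945831628649898809
E[|S_31|] = Σ_m |m|·P(S_31=m) = 24891087549088424603705361599/4710128697246244834921603689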